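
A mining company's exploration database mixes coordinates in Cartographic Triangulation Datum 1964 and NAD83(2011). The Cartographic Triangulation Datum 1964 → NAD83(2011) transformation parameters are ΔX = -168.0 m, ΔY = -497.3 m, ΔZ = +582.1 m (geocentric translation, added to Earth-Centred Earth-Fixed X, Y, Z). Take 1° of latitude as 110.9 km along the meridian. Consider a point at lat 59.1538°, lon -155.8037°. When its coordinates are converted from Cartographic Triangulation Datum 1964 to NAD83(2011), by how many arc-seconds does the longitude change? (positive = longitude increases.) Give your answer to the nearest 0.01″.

sin φ = 0.858547, cos φ = 0.512735, sin λ = -0.409864, cos λ = -0.912147.
East component: ΔE = −sin λ·ΔX + cos λ·ΔY = −(-0.409864)(-168.0) + (-0.912147)(-497.3) = 384.75 m.
1° of latitude spans 110900 m; at latitude φ, 1° of longitude spans that × cos φ = 56862.3 m, so Δλ = 384.75 / 56862.3 × 3600 = 24.359″.

Δλ = 24.36″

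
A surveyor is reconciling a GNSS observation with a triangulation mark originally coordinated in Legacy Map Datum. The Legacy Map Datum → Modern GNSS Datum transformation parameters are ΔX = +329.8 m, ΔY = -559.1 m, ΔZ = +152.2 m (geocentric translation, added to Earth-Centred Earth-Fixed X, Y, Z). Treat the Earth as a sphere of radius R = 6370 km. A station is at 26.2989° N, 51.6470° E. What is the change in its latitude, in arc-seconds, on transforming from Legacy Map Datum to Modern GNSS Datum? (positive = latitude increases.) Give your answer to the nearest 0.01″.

sin φ = 0.443054, cos φ = 0.896495, sin λ = 0.784203, cos λ = 0.620505.
North component: ΔN = −sin φ cos λ·ΔX − sin φ sin λ·ΔY + cos φ·ΔZ = −(0.443054)(0.620505)(329.8) − (0.443054)(0.784203)(-559.1) + (0.896495)(152.2) = 240.03 m.
1° of latitude spans πR/180 = 111177 m, so Δφ = 240.03 / 111177 × 3600 = 7.772″.

Δφ = 7.77″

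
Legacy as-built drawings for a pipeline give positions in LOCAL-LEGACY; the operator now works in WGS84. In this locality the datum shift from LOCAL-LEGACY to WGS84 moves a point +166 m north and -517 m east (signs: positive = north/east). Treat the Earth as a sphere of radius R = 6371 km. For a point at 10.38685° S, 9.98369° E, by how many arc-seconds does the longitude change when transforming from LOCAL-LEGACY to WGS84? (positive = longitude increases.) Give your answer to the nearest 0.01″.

Δλ = -17.02″

At latitude -10.38685°, cos φ = 0.983613.
One radian of longitude at latitude φ spans R cos φ, so Δλ = ΔE / (R cos φ) = -517.0 / (6371000 × 0.983613) = -8.2501e-05 rad = -17.017″.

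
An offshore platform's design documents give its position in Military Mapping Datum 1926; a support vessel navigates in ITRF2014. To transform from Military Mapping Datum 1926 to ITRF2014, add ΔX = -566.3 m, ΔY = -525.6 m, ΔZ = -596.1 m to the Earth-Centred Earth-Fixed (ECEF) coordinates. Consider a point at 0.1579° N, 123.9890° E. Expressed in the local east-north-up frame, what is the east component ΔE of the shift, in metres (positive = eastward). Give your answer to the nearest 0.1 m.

At φ = 0.1579°, λ = 123.9890°: sin φ = 0.002756, cos φ = 0.999996, sin λ = 0.829145, cos λ = -0.559034.
ΔE = −sin λ·ΔX + cos λ·ΔY = −(0.829145)·(-566.3) + (-0.559034)·(-525.6) = 763.37 m.

ΔE = 763.4 m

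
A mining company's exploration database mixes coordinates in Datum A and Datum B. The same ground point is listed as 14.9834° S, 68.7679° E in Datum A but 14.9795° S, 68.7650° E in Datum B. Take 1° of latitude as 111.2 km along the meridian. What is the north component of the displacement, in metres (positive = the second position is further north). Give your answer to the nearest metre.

ΔN = 434 m

Δφ = -14.9795° − -14.9834° = +0.0039°; Δλ = 68.7650° − 68.7679° = -0.0029°.
ΔN = Δφ × 111200 = 433.7 m; ΔE = Δλ × 111200 × cos(-14.9834°) = -0.0029 × 111200 × 0.966001 = -311.5 m.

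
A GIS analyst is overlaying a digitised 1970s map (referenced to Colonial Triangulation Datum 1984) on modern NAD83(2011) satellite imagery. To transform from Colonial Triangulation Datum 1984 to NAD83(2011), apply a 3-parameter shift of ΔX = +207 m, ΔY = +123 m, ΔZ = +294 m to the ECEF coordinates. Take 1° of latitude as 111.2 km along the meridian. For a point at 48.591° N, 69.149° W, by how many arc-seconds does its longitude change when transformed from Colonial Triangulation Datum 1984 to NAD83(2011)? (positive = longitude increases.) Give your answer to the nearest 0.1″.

Δλ = 11.6″

sin φ = 0.750007, cos φ = 0.661430, sin λ = -0.934509, cos λ = 0.355939.
East component: ΔE = −sin λ·ΔX + cos λ·ΔY = −(-0.934509)(207) + (0.355939)(123) = 237.22 m.
1° of latitude spans 111200 m; at latitude φ, 1° of longitude spans that × cos φ = 73551.0 m, so Δλ = 237.22 / 73551.0 × 3600 = 11.611″.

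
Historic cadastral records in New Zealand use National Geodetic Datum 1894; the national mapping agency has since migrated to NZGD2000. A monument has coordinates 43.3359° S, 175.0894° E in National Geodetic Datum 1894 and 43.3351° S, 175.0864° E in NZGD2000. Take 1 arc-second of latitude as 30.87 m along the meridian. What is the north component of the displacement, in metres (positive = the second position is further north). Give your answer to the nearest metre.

ΔN = 89 m

Δφ = -43.3351° − -43.3359° = +0.0008°; Δλ = 175.0864° − 175.0894° = -0.0030°.
1° of latitude = 3600 × 30.87 = 111132 m.
ΔN = Δφ × 111132 = 88.9 m; ΔE = Δλ × 111132 × cos(-43.3359°) = -0.0030 × 111132 × 0.727343 = -242.5 m.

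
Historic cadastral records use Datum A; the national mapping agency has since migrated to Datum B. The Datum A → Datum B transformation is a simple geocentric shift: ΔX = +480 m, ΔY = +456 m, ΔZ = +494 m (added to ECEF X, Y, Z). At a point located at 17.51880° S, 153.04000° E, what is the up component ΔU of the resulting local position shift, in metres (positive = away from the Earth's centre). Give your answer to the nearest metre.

The local up (radial) axis is (cos φ cos λ, cos φ sin λ, sin φ), giving ΔU = -407.991 + 197.147 − 148.703 = -359.55 m.

ΔU = -360 m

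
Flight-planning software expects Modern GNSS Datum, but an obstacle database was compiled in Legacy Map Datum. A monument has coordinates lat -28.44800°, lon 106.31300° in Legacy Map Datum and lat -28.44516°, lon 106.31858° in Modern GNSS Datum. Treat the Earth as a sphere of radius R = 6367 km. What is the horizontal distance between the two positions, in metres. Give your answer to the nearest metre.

Δφ = -28.44516° − -28.44800° = +0.00284°; Δλ = 106.31858° − 106.31300° = +0.00558°.
1° along a meridian = πR/180 = 111125 m.
ΔN = Δφ × 111125 = 315.6 m; ΔE = Δλ × 111125 × cos(-28.44800°) = +0.00558 × 111125 × 0.879250 = 545.2 m.
Distance = √(ΔE² + ΔN²) = √(545.2² + 315.6²) = 630.0 m.

630 m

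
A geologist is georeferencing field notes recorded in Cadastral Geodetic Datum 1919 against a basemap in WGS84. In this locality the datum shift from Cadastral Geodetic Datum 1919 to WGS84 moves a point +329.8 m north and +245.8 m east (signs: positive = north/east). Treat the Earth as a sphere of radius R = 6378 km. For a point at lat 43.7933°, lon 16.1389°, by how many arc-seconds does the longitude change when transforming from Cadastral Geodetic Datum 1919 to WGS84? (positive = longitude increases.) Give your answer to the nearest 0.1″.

At latitude 43.7933°, cos φ = 0.721841.
One radian of longitude at latitude φ spans R cos φ, so Δλ = ΔE / (R cos φ) = 245.8 / (6378000 × 0.721841) = 5.3389e-05 rad = 11.012″.

Δλ = 11.0″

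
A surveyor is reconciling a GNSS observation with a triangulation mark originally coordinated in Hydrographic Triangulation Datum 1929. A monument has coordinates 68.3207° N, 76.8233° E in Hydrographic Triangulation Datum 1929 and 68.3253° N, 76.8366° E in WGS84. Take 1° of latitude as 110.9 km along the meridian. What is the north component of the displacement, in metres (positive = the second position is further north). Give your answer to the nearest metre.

Δφ = 68.3253° − 68.3207° = +0.0046°; Δλ = 76.8366° − 76.8233° = +0.0133°.
ΔN = Δφ × 110900 = 510.1 m; ΔE = Δλ × 110900 × cos(68.3207°) = +0.0133 × 110900 × 0.369411 = 544.9 m.

ΔN = 510 m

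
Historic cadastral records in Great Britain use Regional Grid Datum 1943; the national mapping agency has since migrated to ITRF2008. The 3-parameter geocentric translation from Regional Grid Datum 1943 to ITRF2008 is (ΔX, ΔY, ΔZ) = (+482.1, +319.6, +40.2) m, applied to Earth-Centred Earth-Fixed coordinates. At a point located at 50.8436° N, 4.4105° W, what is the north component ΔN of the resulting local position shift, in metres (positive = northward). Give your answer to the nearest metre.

ΔN = -328 m

The local north axis is (−sin φ cos λ, −sin φ sin λ, cos φ), giving ΔN = -372.725 + 19.058 + 25.384 = -328.28 m.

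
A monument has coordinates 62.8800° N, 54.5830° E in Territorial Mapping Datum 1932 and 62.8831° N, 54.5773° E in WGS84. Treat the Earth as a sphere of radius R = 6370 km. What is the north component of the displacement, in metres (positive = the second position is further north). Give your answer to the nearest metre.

ΔN = 345 m

Δφ = 62.8831° − 62.8800° = +0.0031°; Δλ = 54.5773° − 54.5830° = -0.0057°.
1° along a meridian = πR/180 = 111177 m.
ΔN = Δφ × 111177 = 344.7 m; ΔE = Δλ × 111177 × cos(62.8800°) = -0.0057 × 111177 × 0.455856 = -288.9 m.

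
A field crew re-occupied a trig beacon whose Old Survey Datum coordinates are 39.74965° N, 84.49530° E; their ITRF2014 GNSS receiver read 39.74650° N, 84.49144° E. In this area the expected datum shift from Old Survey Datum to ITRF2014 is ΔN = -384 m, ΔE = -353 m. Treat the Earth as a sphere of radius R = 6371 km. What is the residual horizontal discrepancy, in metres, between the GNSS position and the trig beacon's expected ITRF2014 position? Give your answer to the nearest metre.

41 m

Observed coordinate differences: Δφ = -0.00315°, Δλ = -0.00386°.
Converting to metres (1° lat = 111195 m, cos φ = 0.768846): observed ΔN = -350.3 m, observed ΔE = -330.0 m.
Subtracting the expected shift leaves a residual of -350.3 − (-384) = 33.7 m north and -330.0 − (-353) = 23.0 m east.
Residual distance = √(33.7² + 23.0²) = 40.8 m.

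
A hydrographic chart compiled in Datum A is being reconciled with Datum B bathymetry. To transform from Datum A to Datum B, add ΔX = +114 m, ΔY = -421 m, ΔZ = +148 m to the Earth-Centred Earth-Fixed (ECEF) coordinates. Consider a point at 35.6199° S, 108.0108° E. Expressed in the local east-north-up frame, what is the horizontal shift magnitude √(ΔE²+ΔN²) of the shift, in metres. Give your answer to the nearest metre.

The local east axis at (φ, λ) is (−sin λ, cos λ, 0), so ΔE = −sin(108.0108°)·114 + cos(108.0108°)·(-421) = 21.76 m.
The local north axis is (−sin φ cos λ, −sin φ sin λ, cos φ), giving ΔN = -20.529 − 233.178 + 120.309 = -133.40 m.
Horizontal magnitude = √(ΔE² + ΔN²) = √(21.76² + (-133.40)²) = 135.16 m.

135 m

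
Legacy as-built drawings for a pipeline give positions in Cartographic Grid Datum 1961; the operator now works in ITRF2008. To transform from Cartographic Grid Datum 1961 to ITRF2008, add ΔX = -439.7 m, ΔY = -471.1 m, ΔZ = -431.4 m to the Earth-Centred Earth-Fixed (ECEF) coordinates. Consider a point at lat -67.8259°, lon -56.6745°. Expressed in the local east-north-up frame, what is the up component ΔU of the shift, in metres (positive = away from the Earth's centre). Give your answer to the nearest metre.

ΔU = 457 m

The local up (radial) axis is (cos φ cos λ, cos φ sin λ, sin φ), giving ΔU = -91.173 + 148.566 + 399.494 = 456.89 m.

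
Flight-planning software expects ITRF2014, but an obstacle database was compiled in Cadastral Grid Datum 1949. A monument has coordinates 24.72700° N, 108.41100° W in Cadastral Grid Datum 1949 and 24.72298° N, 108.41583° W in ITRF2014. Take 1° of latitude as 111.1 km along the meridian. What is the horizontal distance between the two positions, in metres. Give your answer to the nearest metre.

Δφ = 24.72298° − 24.72700° = -0.00402°; Δλ = -108.41583° − -108.41100° = -0.00483°.
ΔN = Δφ × 111100 = -446.6 m; ΔE = Δλ × 111100 × cos(24.72700°) = -0.00483 × 111100 × 0.908311 = -487.4 m.
Distance = √(ΔE² + ΔN²) = √((-487.4)² + (-446.6)²) = 661.1 m.

661 m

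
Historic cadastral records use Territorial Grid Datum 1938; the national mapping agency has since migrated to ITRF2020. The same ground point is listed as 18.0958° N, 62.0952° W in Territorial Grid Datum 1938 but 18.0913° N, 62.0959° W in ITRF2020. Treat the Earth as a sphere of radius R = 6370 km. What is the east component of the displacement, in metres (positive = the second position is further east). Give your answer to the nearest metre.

ΔE = -74 m

Δφ = 18.0913° − 18.0958° = -0.0045°; Δλ = -62.0959° − -62.0952° = -0.0007°.
1° along a meridian = πR/180 = 111177 m.
ΔN = Δφ × 111177 = -500.3 m; ΔE = Δλ × 111177 × cos(18.0958°) = -0.0007 × 111177 × 0.950539 = -74.0 m.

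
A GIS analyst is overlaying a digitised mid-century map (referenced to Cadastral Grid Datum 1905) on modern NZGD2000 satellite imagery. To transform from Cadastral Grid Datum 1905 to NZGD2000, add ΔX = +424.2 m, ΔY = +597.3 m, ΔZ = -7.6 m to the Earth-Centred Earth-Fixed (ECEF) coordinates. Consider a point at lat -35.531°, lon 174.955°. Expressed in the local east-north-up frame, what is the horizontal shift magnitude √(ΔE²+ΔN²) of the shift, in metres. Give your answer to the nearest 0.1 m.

The local east axis at (φ, λ) is (−sin λ, cos λ, 0), so ΔE = −sin(174.955°)·424.2 + cos(174.955°)·597.3 = -632.29 m.
The local north axis is (−sin φ cos λ, −sin φ sin λ, cos φ), giving ΔN = -245.566 + 30.525 − 6.185 = -221.23 m.
Horizontal magnitude = √(ΔE² + ΔN²) = √((-632.29)² + (-221.23)²) = 669.87 m.

669.9 m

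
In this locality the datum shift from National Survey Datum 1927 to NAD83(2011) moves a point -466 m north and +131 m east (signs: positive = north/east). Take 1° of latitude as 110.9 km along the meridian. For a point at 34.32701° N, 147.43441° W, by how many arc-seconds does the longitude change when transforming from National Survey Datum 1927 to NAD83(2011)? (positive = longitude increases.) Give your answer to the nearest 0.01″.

Δλ = 5.15″

At latitude 34.32701°, cos φ = 0.825833.
1° of longitude at this latitude = 110.9 × cos φ = 91.58 km, so Δλ = 131.0 / 91584.8 = 0.0014304° = 5.149″.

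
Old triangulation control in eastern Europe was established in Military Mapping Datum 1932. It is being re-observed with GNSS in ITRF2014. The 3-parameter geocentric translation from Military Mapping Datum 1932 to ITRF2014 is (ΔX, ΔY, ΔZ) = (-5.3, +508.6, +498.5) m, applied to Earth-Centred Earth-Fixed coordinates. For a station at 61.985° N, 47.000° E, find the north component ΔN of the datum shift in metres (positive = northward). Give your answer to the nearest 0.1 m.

At φ = 61.985°, λ = 47.000°: sin φ = 0.882825, cos φ = 0.469703, sin λ = 0.731354, cos λ = 0.681998.
ΔN = −sin φ cos λ·ΔX − sin φ sin λ·ΔY + cos φ·ΔZ = −(0.882825)(0.681998)(-5.3) − (0.882825)(0.731354)(508.6) + (0.469703)(498.5) = -91.04 m.

ΔN = -91.0 m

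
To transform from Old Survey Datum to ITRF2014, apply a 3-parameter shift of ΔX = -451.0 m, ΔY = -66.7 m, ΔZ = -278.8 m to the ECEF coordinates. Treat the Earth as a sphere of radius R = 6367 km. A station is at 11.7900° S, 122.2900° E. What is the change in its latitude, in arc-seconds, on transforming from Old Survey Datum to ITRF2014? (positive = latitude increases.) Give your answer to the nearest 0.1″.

sin φ = -0.204325, cos φ = 0.978903, sin λ = 0.845355, cos λ = -0.534205.
North component: ΔN = −sin φ cos λ·ΔX − sin φ sin λ·ΔY + cos φ·ΔZ = −(-0.204325)(-0.534205)(-451.0) − (-0.204325)(0.845355)(-66.7) + (0.978903)(-278.8) = -235.21 m.
1° of latitude spans πR/180 = 111125 m, so Δφ = -235.21 / 111125 × 3600 = -7.620″.

Δφ = -7.6″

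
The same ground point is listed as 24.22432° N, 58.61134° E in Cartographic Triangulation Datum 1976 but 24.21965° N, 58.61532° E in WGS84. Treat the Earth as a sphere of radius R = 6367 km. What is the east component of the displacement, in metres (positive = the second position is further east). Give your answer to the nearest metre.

ΔE = 403 m

Δφ = 24.21965° − 24.22432° = -0.00467°; Δλ = 58.61532° − 58.61134° = +0.00398°.
1° along a meridian = πR/180 = 111125 m.
ΔN = Δφ × 111125 = -519.0 m; ΔE = Δλ × 111125 × cos(24.22432°) = +0.00398 × 111125 × 0.911946 = 403.3 m.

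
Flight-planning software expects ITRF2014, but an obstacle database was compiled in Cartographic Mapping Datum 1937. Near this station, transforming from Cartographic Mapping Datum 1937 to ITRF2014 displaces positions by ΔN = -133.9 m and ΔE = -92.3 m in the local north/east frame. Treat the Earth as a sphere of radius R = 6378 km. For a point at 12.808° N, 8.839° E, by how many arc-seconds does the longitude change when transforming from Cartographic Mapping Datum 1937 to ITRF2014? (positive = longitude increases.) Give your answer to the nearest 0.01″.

Δλ = -3.06″

At latitude 12.808°, cos φ = 0.975118.
One radian of longitude at latitude φ spans R cos φ, so Δλ = ΔE / (R cos φ) = -92.3 / (6378000 × 0.975118) = -1.4841e-05 rad = -3.061″.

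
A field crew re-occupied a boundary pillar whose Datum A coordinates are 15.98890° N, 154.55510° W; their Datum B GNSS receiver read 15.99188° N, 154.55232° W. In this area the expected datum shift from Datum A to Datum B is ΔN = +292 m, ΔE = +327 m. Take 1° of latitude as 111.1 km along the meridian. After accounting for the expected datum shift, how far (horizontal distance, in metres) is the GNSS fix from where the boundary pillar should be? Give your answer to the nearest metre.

Observed coordinate differences: Δφ = +0.00298°, Δλ = +0.00278°.
Converting to metres (1° lat = 111100 m, cos φ = 0.961315): observed ΔN = 331.1 m, observed ΔE = 296.9 m.
Subtracting the expected shift leaves a residual of 331.1 − (292) = 39.1 m north and 296.9 − (327) = -30.1 m east.
Residual distance = √(39.1² + (-30.1)²) = 49.3 m.

49 m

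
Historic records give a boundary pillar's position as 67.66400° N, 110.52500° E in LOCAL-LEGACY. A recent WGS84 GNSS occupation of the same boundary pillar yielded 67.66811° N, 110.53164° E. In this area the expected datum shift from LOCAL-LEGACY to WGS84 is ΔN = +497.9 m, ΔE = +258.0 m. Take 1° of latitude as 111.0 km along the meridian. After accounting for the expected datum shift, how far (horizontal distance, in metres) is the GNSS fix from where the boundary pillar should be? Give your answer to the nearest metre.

47 m

Observed coordinate differences: Δφ = +0.00411°, Δλ = +0.00664°.
Converting to metres (1° lat = 111000 m, cos φ = 0.380037): observed ΔN = 456.2 m, observed ΔE = 280.1 m.
Subtracting the expected shift leaves a residual of 456.2 − (497.9) = -41.7 m north and 280.1 − (258.0) = 22.1 m east.
Residual distance = √((-41.7)² + 22.1²) = 47.2 m.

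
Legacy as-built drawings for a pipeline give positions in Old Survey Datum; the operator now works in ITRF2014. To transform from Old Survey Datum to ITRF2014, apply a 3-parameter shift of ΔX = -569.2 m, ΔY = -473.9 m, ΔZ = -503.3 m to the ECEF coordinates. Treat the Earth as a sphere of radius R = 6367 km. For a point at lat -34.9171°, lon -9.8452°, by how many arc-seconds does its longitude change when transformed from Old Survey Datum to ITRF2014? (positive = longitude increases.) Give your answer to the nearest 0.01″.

Δλ = -22.29″

sin φ = -0.572391, cos φ = 0.819981, sin λ = -0.170987, cos λ = 0.985273.
East component: ΔE = −sin λ·ΔX + cos λ·ΔY = −(-0.170987)(-569.2) + (0.985273)(-473.9) = -564.25 m.
1° of latitude spans πR/180 = 111125 m; at latitude φ, 1° of longitude spans that × cos φ = 91120.5 m, so Δλ = -564.25 / 91120.5 × 3600 = -22.292″.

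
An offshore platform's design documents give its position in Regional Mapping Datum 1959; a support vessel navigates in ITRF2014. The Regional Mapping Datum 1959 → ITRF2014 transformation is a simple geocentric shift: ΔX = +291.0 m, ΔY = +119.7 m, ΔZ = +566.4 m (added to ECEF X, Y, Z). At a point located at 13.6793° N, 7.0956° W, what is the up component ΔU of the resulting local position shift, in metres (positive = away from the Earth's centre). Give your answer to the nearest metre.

At φ = 13.6793°, λ = -7.0956°: sin φ = 0.236487, cos φ = 0.971635, sin λ = -0.123525, cos λ = 0.992341.
ΔU = cos φ cos λ·ΔX + cos φ sin λ·ΔY + sin φ·ΔZ = (0.971635)(0.992341)(291.0) + (0.971635)(-0.123525)(119.7) + (0.236487)(566.4) = 400.16 m.

ΔU = 400 m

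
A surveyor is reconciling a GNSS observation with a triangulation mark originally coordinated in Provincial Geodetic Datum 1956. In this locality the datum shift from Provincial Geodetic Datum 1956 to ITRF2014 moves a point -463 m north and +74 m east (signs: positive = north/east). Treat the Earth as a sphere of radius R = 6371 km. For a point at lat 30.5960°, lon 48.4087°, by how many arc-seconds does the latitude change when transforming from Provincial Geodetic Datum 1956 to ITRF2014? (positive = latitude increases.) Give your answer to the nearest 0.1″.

Δφ = -15.0″

On a sphere of radius R, 1 rad of latitude = R, so Δφ = ΔN / R = -463.0 / 6371000 = -7.2673e-05 rad = -14.990″.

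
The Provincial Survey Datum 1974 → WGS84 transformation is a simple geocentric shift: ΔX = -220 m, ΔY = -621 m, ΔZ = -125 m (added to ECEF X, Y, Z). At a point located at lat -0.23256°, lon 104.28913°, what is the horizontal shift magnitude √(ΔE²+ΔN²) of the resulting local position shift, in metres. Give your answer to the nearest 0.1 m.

387.9 m

At φ = -0.23256°, λ = 104.28913°: sin φ = -0.004059, cos φ = 0.999992, sin λ = 0.969063, cos λ = -0.246815.
ΔE = −sin λ·ΔX + cos λ·ΔY = −(0.969063)·(-220) + (-0.246815)·(-621) = 366.47 m.
ΔN = −sin φ cos λ·ΔX − sin φ sin λ·ΔY + cos φ·ΔZ = −(-0.004059)(-0.246815)(-220) − (-0.004059)(0.969063)(-621) + (0.999992)(-125) = -127.22 m.
Horizontal magnitude = √(ΔE² + ΔN²) = √(366.47² + (-127.22)²) = 387.92 m.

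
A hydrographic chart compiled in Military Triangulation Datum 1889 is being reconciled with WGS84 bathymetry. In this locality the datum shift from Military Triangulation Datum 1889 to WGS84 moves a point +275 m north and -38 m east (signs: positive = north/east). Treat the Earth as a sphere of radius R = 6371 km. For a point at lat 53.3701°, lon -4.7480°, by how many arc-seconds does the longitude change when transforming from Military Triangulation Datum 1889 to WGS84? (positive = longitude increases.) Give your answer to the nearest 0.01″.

At latitude 53.3701°, cos φ = 0.596644.
One radian of longitude at latitude φ spans R cos φ, so Δλ = ΔE / (R cos φ) = -38.0 / (6371000 × 0.596644) = -9.9968e-06 rad = -2.062″.

Δλ = -2.06″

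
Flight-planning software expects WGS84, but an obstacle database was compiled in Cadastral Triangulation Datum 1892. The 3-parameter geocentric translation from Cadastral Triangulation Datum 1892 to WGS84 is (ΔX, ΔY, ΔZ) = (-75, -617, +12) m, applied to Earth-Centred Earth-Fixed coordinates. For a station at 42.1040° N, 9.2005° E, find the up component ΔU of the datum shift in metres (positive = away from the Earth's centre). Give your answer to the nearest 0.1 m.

At φ = 42.1040°, λ = 9.2005°: sin φ = 0.670478, cos φ = 0.741929, sin λ = 0.159890, cos λ = 0.987135.
ΔU = cos φ cos λ·ΔX + cos φ sin λ·ΔY + sin φ·ΔZ = (0.741929)(0.987135)(-75) + (0.741929)(0.159890)(-617) + (0.670478)(12) = -120.08 m.

ΔU = -120.1 m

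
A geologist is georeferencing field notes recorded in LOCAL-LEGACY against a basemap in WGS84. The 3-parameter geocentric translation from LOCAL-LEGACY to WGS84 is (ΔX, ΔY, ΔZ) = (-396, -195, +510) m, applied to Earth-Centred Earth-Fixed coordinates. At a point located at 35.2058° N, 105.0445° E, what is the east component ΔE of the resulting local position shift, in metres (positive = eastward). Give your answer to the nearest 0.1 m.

At φ = 35.2058°, λ = 105.0445°: sin φ = 0.576515, cos φ = 0.817087, sin λ = 0.965725, cos λ = -0.259569.
ΔE = −sin λ·ΔX + cos λ·ΔY = −(0.965725)·(-396) + (-0.259569)·(-195) = 433.04 m.

ΔE = 433.0 m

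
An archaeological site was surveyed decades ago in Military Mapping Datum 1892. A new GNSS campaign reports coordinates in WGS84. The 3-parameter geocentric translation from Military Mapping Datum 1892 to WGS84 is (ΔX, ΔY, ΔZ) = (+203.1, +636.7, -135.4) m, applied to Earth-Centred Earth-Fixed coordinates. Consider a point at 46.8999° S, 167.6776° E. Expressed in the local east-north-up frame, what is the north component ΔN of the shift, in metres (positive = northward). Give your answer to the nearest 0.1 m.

At φ = -46.8999°, λ = 167.6776°: sin φ = -0.730161, cos φ = 0.683275, sin λ = 0.213412, cos λ = -0.976962.
ΔN = −sin φ cos λ·ΔX − sin φ sin λ·ΔY + cos φ·ΔZ = −(-0.730161)(-0.976962)(203.1) − (-0.730161)(0.213412)(636.7) + (0.683275)(-135.4) = -138.18 m.

ΔN = -138.2 m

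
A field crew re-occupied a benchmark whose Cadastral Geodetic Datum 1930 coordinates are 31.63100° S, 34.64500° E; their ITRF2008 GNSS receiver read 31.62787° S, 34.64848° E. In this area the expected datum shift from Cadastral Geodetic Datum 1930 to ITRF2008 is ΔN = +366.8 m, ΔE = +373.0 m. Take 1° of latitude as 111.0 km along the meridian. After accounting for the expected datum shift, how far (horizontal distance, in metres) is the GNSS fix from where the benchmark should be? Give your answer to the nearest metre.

48 m

Observed coordinate differences: Δφ = +0.00313°, Δλ = +0.00348°.
Converting to metres (1° lat = 111000 m, cos φ = 0.851443): observed ΔN = 347.4 m, observed ΔE = 328.9 m.
Subtracting the expected shift leaves a residual of 347.4 − (366.8) = -19.4 m north and 328.9 − (373.0) = -44.1 m east.
Residual distance = √((-19.4)² + (-44.1)²) = 48.2 m.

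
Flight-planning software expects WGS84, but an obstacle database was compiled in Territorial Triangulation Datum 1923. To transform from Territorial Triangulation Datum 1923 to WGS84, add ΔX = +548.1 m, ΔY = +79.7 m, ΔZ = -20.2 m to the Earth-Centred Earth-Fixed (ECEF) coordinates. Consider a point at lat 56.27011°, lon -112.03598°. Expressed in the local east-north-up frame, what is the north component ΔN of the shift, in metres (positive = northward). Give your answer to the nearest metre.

ΔN = 221 m

The local north axis is (−sin φ cos λ, −sin φ sin λ, cos φ), giving ΔN = 171.024 + 61.442 − 11.217 = 221.25 m.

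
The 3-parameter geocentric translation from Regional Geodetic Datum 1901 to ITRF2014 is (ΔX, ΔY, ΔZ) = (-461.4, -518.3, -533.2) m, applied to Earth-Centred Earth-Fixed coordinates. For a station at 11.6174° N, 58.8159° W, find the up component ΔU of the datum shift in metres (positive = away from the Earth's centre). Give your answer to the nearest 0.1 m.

ΔU = 92.9 m

The local up (radial) axis is (cos φ cos λ, cos φ sin λ, sin φ), giving ΔU = -234.014 + 434.326 − 107.373 = 92.94 m.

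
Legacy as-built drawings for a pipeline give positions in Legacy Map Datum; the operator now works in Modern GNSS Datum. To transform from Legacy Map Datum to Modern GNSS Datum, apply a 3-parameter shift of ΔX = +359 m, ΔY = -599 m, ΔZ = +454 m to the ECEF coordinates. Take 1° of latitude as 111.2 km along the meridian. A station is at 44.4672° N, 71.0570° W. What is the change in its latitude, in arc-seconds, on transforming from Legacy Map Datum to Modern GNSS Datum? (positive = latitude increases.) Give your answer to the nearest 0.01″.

sin φ = 0.700501, cos φ = 0.713652, sin λ = -0.945842, cos λ = 0.324627.
North component: ΔN = −sin φ cos λ·ΔX − sin φ sin λ·ΔY + cos φ·ΔZ = −(0.700501)(0.324627)(359) − (0.700501)(-0.945842)(-599) + (0.713652)(454) = -154.51 m.
1° of latitude spans 111200 m, so Δφ = -154.51 / 111200 × 3600 = -5.002″.

Δφ = -5.00″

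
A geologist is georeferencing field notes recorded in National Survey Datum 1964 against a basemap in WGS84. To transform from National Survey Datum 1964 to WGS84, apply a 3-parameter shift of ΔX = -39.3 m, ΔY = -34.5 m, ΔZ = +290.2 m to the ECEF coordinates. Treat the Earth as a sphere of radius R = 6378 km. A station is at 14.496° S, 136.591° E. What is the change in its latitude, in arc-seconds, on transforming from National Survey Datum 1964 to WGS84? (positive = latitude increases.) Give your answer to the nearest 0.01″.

sin φ = -0.250312, cos φ = 0.968165, sin λ = 0.687202, cos λ = -0.726467.
North component: ΔN = −sin φ cos λ·ΔX − sin φ sin λ·ΔY + cos φ·ΔZ = −(-0.250312)(-0.726467)(-39.3) − (-0.250312)(0.687202)(-34.5) + (0.968165)(290.2) = 282.17 m.
1° of latitude spans πR/180 = 111317 m, so Δφ = 282.17 / 111317 × 3600 = 9.126″.

Δφ = 9.13″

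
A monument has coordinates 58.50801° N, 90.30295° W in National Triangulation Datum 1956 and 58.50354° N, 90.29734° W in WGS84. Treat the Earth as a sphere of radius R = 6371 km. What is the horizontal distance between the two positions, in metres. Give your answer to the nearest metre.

Δφ = 58.50354° − 58.50801° = -0.00447°; Δλ = -90.29734° − -90.30295° = +0.00561°.
1° along a meridian = πR/180 = 111195 m.
ΔN = Δφ × 111195 = -497.0 m; ΔE = Δλ × 111195 × cos(58.50801°) = +0.00561 × 111195 × 0.522379 = 325.9 m.
Distance = √(ΔE² + ΔN²) = √(325.9² + (-497.0)²) = 594.3 m.

594 m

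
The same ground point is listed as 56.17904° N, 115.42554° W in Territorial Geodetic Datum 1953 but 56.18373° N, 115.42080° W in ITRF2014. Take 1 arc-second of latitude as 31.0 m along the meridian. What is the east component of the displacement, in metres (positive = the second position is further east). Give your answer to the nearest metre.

Δφ = 56.18373° − 56.17904° = +0.00469°; Δλ = -115.42080° − -115.42554° = +0.00474°.
1° of latitude = 3600 × 31.00 = 111600 m.
ΔN = Δφ × 111600 = 523.4 m; ΔE = Δλ × 111600 × cos(56.17904°) = +0.00474 × 111600 × 0.556600 = 294.4 m.

ΔE = 294 m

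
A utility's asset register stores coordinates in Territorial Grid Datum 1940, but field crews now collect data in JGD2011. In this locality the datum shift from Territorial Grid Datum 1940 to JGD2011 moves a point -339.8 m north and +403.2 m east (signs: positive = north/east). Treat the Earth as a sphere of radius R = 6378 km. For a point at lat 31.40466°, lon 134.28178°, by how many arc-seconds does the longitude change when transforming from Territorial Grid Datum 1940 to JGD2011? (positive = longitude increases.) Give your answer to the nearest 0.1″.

Δλ = 15.3″

At latitude 31.40466°, cos φ = 0.853508.
One radian of longitude at latitude φ spans R cos φ, so Δλ = ΔE / (R cos φ) = 403.2 / (6378000 × 0.853508) = 7.4068e-05 rad = 15.278″.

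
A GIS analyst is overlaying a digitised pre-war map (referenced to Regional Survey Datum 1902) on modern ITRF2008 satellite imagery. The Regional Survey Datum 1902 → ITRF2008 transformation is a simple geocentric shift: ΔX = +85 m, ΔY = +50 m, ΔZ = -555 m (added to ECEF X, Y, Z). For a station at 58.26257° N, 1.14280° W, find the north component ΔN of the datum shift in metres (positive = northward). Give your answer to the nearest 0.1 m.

ΔN = -363.4 m

At φ = 58.26257°, λ = -1.14280°: sin φ = 0.850468, cos φ = 0.526027, sin λ = -0.019944, cos λ = 0.999801.
ΔN = −sin φ cos λ·ΔX − sin φ sin λ·ΔY + cos φ·ΔZ = −(0.850468)(0.999801)(85) − (0.850468)(-0.019944)(50) + (0.526027)(-555) = -363.37 m.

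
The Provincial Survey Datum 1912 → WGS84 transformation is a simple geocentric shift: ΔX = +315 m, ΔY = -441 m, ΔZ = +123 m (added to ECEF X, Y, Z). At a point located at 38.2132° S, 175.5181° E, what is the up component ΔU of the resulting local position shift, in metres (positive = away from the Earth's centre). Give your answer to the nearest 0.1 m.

ΔU = -349.9 m

At φ = -38.2132°, λ = 175.5181°: sin φ = -0.618589, cos φ = 0.785714, sin λ = 0.078144, cos λ = -0.996942.
ΔU = cos φ cos λ·ΔX + cos φ sin λ·ΔY + sin φ·ΔZ = (0.785714)(-0.996942)(315) + (0.785714)(0.078144)(-441) + (-0.618589)(123) = -349.91 m.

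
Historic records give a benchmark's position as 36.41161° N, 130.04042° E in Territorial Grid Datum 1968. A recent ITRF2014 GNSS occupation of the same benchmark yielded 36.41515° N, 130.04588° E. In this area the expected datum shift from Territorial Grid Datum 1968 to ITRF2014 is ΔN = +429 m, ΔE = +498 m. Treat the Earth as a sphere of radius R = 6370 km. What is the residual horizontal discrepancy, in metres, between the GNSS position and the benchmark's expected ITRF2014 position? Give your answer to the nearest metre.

37 m

Observed coordinate differences: Δφ = +0.00354°, Δλ = +0.00546°.
Converting to metres (1° lat = 111177 m, cos φ = 0.804774): observed ΔN = 393.6 m, observed ΔE = 488.5 m.
Subtracting the expected shift leaves a residual of 393.6 − (429) = -35.4 m north and 488.5 − (498) = -9.5 m east.
Residual distance = √((-35.4)² + (-9.5)²) = 36.7 m.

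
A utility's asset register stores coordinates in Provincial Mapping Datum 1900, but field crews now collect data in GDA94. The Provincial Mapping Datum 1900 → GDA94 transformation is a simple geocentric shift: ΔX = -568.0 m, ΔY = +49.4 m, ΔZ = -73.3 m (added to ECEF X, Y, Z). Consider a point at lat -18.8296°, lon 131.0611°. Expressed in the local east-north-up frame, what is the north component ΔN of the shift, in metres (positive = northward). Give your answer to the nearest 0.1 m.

The local north axis is (−sin φ cos λ, −sin φ sin λ, cos φ), giving ΔN = 120.419 + 12.022 − 69.377 = 63.06 m.

ΔN = 63.1 m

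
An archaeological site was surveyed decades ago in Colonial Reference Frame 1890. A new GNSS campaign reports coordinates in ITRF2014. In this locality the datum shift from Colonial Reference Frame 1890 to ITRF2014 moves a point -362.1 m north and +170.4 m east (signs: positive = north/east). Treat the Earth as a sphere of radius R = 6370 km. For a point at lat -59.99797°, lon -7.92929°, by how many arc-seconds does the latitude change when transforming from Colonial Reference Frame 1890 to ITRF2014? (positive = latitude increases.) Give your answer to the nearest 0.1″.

On a sphere of radius R, 1 rad of latitude = R, so Δφ = ΔN / R = -362.1 / 6370000 = -5.6845e-05 rad = -11.725″.

Δφ = -11.7″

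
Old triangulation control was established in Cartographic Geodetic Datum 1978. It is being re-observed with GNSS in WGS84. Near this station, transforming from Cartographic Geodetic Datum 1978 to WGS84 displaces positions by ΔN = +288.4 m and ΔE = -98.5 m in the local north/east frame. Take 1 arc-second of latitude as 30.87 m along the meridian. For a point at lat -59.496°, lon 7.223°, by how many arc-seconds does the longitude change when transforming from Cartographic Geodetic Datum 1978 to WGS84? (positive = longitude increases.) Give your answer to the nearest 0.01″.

Δλ = -6.29″

At latitude -59.496°, cos φ = 0.507599.
1″ of longitude at this latitude = 30.87 × cos φ = 15.6696 m, so Δλ = -98.5 / 15.6696 = -6.286″.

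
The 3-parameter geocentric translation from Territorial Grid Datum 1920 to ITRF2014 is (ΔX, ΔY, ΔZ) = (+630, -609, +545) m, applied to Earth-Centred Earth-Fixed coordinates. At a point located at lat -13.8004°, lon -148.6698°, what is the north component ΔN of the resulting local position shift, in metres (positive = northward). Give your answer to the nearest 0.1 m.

The local north axis is (−sin φ cos λ, −sin φ sin λ, cos φ), giving ΔN = -128.367 + 75.536 + 529.267 = 476.44 m.

ΔN = 476.4 m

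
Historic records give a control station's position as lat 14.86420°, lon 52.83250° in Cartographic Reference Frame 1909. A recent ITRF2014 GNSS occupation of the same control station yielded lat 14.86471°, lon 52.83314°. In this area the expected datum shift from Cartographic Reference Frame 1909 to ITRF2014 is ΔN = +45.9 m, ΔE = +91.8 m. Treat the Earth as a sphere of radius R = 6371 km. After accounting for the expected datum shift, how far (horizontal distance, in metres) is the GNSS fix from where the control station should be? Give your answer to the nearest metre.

25 m

Observed coordinate differences: Δφ = +0.00051°, Δλ = +0.00064°.
Converting to metres (1° lat = 111195 m, cos φ = 0.966537): observed ΔN = 56.7 m, observed ΔE = 68.8 m.
Subtracting the expected shift leaves a residual of 56.7 − (45.9) = 10.8 m north and 68.8 − (91.8) = -23.0 m east.
Residual distance = √(10.8² + (-23.0)²) = 25.4 m.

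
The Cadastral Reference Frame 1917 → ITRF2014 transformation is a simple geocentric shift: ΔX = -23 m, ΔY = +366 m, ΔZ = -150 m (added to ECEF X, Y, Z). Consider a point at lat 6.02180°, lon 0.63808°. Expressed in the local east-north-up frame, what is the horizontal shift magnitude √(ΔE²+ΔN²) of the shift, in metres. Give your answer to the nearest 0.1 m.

At φ = 6.02180°, λ = 0.63808°: sin φ = 0.104907, cos φ = 0.994482, sin λ = 0.011136, cos λ = 0.999938.
ΔE = −sin λ·ΔX + cos λ·ΔY = −(0.011136)·(-23) + (0.999938)·(366) = 366.23 m.
ΔN = −sin φ cos λ·ΔX − sin φ sin λ·ΔY + cos φ·ΔZ = −(0.104907)(0.999938)(-23) − (0.104907)(0.011136)(366) + (0.994482)(-150) = -147.19 m.
Horizontal magnitude = √(ΔE² + ΔN²) = √(366.23² + (-147.19)²) = 394.70 m.

394.7 m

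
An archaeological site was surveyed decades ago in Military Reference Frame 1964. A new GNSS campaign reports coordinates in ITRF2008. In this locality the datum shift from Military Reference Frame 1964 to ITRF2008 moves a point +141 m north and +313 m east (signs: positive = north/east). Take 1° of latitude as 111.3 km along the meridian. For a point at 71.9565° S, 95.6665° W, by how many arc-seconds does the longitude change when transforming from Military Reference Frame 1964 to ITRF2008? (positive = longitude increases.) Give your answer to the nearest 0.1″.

At latitude -71.9565°, cos φ = 0.309739.
1° of longitude at this latitude = 111.3 × cos φ = 34.47 km, so Δλ = 313.0 / 34473.9 = 0.0090793° = 32.686″.

Δλ = 32.7″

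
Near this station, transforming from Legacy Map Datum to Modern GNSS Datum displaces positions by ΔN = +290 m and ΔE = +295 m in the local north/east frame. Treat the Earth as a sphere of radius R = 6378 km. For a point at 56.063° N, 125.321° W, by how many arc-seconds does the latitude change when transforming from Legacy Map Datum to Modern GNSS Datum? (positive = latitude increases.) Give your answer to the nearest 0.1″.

On a sphere of radius R, 1 rad of latitude = R, so Δφ = ΔN / R = 290.0 / 6378000 = 4.5469e-05 rad = 9.379″.

Δφ = 9.4″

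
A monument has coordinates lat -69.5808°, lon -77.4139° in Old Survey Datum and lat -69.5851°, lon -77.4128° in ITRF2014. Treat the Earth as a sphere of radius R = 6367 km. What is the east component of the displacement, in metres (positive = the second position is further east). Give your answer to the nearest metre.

ΔE = 43 m

Δφ = -69.5851° − -69.5808° = -0.0043°; Δλ = -77.4128° − -77.4139° = +0.0011°.
1° along a meridian = πR/180 = 111125 m.
ΔN = Δφ × 111125 = -477.8 m; ΔE = Δλ × 111125 × cos(-69.5808°) = +0.0011 × 111125 × 0.348886 = 42.6 m.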